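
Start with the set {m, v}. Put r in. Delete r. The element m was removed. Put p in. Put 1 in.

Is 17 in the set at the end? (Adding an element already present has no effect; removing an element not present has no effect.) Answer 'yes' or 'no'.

Tracking the set through each operation:
Start: {m, v}
Event 1 (add r): added. Set: {m, r, v}
Event 2 (remove r): removed. Set: {m, v}
Event 3 (remove m): removed. Set: {v}
Event 4 (add p): added. Set: {p, v}
Event 5 (add 1): added. Set: {1, p, v}

Final set: {1, p, v} (size 3)
17 is NOT in the final set.

Answer: no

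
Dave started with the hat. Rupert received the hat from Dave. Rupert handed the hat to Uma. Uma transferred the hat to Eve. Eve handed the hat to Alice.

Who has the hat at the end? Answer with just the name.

Tracking the hat through each event:
Start: Dave has the hat.
After event 1: Rupert has the hat.
After event 2: Uma has the hat.
After event 3: Eve has the hat.
After event 4: Alice has the hat.

Answer: Alice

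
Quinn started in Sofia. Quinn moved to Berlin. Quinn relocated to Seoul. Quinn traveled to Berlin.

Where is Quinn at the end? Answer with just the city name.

Answer: Berlin

Derivation:
Tracking Quinn's location:
Start: Quinn is in Sofia.
After move 1: Sofia -> Berlin. Quinn is in Berlin.
After move 2: Berlin -> Seoul. Quinn is in Seoul.
After move 3: Seoul -> Berlin. Quinn is in Berlin.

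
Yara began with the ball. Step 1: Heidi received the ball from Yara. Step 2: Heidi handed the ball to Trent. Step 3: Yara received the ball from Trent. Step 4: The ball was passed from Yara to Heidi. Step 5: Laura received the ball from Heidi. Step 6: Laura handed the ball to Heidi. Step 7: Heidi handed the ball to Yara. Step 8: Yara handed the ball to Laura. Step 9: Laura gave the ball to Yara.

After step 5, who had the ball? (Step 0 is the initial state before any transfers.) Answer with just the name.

Answer: Laura

Derivation:
Tracking the ball holder through step 5:
After step 0 (start): Yara
After step 1: Heidi
After step 2: Trent
After step 3: Yara
After step 4: Heidi
After step 5: Laura

At step 5, the holder is Laura.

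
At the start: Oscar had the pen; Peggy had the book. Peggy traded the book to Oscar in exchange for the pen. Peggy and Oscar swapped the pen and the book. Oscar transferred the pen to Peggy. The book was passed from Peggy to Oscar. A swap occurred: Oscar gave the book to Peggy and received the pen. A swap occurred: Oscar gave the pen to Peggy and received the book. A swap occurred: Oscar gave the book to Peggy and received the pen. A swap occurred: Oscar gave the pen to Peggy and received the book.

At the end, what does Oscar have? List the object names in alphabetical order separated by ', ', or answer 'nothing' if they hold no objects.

Answer: book

Derivation:
Tracking all object holders:
Start: pen:Oscar, book:Peggy
Event 1 (swap book<->pen: now book:Oscar, pen:Peggy). State: pen:Peggy, book:Oscar
Event 2 (swap pen<->book: now pen:Oscar, book:Peggy). State: pen:Oscar, book:Peggy
Event 3 (give pen: Oscar -> Peggy). State: pen:Peggy, book:Peggy
Event 4 (give book: Peggy -> Oscar). State: pen:Peggy, book:Oscar
Event 5 (swap book<->pen: now book:Peggy, pen:Oscar). State: pen:Oscar, book:Peggy
Event 6 (swap pen<->book: now pen:Peggy, book:Oscar). State: pen:Peggy, book:Oscar
Event 7 (swap book<->pen: now book:Peggy, pen:Oscar). State: pen:Oscar, book:Peggy
Event 8 (swap pen<->book: now pen:Peggy, book:Oscar). State: pen:Peggy, book:Oscar

Final state: pen:Peggy, book:Oscar
Oscar holds: book.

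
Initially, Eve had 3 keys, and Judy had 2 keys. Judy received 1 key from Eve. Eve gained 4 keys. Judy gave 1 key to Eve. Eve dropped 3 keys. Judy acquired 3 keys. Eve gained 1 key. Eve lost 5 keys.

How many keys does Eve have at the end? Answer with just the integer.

Tracking counts step by step:
Start: Eve=3, Judy=2
Event 1 (Eve -> Judy, 1): Eve: 3 -> 2, Judy: 2 -> 3. State: Eve=2, Judy=3
Event 2 (Eve +4): Eve: 2 -> 6. State: Eve=6, Judy=3
Event 3 (Judy -> Eve, 1): Judy: 3 -> 2, Eve: 6 -> 7. State: Eve=7, Judy=2
Event 4 (Eve -3): Eve: 7 -> 4. State: Eve=4, Judy=2
Event 5 (Judy +3): Judy: 2 -> 5. State: Eve=4, Judy=5
Event 6 (Eve +1): Eve: 4 -> 5. State: Eve=5, Judy=5
Event 7 (Eve -5): Eve: 5 -> 0. State: Eve=0, Judy=5

Eve's final count: 0

Answer: 0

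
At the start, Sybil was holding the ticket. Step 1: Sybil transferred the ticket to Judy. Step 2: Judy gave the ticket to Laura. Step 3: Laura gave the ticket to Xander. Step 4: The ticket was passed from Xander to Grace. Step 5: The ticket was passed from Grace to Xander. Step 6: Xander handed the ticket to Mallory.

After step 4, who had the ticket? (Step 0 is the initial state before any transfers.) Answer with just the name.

Tracking the ticket holder through step 4:
After step 0 (start): Sybil
After step 1: Judy
After step 2: Laura
After step 3: Xander
After step 4: Grace

At step 4, the holder is Grace.

Answer: Grace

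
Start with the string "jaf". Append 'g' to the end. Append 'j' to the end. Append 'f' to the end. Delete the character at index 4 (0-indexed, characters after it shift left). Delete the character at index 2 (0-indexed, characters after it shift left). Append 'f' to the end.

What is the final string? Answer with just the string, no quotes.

Applying each edit step by step:
Start: "jaf"
Op 1 (append 'g'): "jaf" -> "jafg"
Op 2 (append 'j'): "jafg" -> "jafgj"
Op 3 (append 'f'): "jafgj" -> "jafgjf"
Op 4 (delete idx 4 = 'j'): "jafgjf" -> "jafgf"
Op 5 (delete idx 2 = 'f'): "jafgf" -> "jagf"
Op 6 (append 'f'): "jagf" -> "jagff"

Answer: jagff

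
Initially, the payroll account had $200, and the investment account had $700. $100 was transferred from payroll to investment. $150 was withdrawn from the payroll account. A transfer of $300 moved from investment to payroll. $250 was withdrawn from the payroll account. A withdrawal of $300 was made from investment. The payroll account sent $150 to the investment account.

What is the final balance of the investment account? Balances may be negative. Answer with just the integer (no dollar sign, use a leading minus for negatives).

Answer: 350

Derivation:
Tracking account balances step by step:
Start: payroll=200, investment=700
Event 1 (transfer 100 payroll -> investment): payroll: 200 - 100 = 100, investment: 700 + 100 = 800. Balances: payroll=100, investment=800
Event 2 (withdraw 150 from payroll): payroll: 100 - 150 = -50. Balances: payroll=-50, investment=800
Event 3 (transfer 300 investment -> payroll): investment: 800 - 300 = 500, payroll: -50 + 300 = 250. Balances: payroll=250, investment=500
Event 4 (withdraw 250 from payroll): payroll: 250 - 250 = 0. Balances: payroll=0, investment=500
Event 5 (withdraw 300 from investment): investment: 500 - 300 = 200. Balances: payroll=0, investment=200
Event 6 (transfer 150 payroll -> investment): payroll: 0 - 150 = -150, investment: 200 + 150 = 350. Balances: payroll=-150, investment=350

Final balance of investment: 350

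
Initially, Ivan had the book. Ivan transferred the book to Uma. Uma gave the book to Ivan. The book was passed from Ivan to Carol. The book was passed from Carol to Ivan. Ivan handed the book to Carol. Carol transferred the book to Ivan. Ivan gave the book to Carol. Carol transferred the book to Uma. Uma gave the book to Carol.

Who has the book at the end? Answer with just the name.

Answer: Carol

Derivation:
Tracking the book through each event:
Start: Ivan has the book.
After event 1: Uma has the book.
After event 2: Ivan has the book.
After event 3: Carol has the book.
After event 4: Ivan has the book.
After event 5: Carol has the book.
After event 6: Ivan has the book.
After event 7: Carol has the book.
After event 8: Uma has the book.
After event 9: Carol has the book.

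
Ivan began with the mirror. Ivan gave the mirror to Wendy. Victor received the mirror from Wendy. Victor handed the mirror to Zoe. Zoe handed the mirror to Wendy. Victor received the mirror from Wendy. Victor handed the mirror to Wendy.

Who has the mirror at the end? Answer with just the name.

Tracking the mirror through each event:
Start: Ivan has the mirror.
After event 1: Wendy has the mirror.
After event 2: Victor has the mirror.
After event 3: Zoe has the mirror.
After event 4: Wendy has the mirror.
After event 5: Victor has the mirror.
After event 6: Wendy has the mirror.

Answer: Wendy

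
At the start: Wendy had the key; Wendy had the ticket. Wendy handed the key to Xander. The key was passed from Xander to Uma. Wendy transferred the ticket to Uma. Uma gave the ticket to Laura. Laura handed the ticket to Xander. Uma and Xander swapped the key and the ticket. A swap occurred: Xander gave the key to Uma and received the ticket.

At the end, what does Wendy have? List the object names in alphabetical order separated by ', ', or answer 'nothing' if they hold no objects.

Tracking all object holders:
Start: key:Wendy, ticket:Wendy
Event 1 (give key: Wendy -> Xander). State: key:Xander, ticket:Wendy
Event 2 (give key: Xander -> Uma). State: key:Uma, ticket:Wendy
Event 3 (give ticket: Wendy -> Uma). State: key:Uma, ticket:Uma
Event 4 (give ticket: Uma -> Laura). State: key:Uma, ticket:Laura
Event 5 (give ticket: Laura -> Xander). State: key:Uma, ticket:Xander
Event 6 (swap key<->ticket: now key:Xander, ticket:Uma). State: key:Xander, ticket:Uma
Event 7 (swap key<->ticket: now key:Uma, ticket:Xander). State: key:Uma, ticket:Xander

Final state: key:Uma, ticket:Xander
Wendy holds: (nothing).

Answer: nothing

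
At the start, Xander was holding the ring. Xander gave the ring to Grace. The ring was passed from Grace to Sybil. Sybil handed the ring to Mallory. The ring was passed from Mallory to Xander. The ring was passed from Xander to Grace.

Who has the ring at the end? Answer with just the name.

Answer: Grace

Derivation:
Tracking the ring through each event:
Start: Xander has the ring.
After event 1: Grace has the ring.
After event 2: Sybil has the ring.
After event 3: Mallory has the ring.
After event 4: Xander has the ring.
After event 5: Grace has the ring.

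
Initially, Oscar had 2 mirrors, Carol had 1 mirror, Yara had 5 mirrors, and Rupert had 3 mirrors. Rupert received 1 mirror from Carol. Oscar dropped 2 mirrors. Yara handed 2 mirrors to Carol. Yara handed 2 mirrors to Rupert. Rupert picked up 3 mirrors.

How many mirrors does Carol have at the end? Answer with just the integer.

Answer: 2

Derivation:
Tracking counts step by step:
Start: Oscar=2, Carol=1, Yara=5, Rupert=3
Event 1 (Carol -> Rupert, 1): Carol: 1 -> 0, Rupert: 3 -> 4. State: Oscar=2, Carol=0, Yara=5, Rupert=4
Event 2 (Oscar -2): Oscar: 2 -> 0. State: Oscar=0, Carol=0, Yara=5, Rupert=4
Event 3 (Yara -> Carol, 2): Yara: 5 -> 3, Carol: 0 -> 2. State: Oscar=0, Carol=2, Yara=3, Rupert=4
Event 4 (Yara -> Rupert, 2): Yara: 3 -> 1, Rupert: 4 -> 6. State: Oscar=0, Carol=2, Yara=1, Rupert=6
Event 5 (Rupert +3): Rupert: 6 -> 9. State: Oscar=0, Carol=2, Yara=1, Rupert=9

Carol's final count: 2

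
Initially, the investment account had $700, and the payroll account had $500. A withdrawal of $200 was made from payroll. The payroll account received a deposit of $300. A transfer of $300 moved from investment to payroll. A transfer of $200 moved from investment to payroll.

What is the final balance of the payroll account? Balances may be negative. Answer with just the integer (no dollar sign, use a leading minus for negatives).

Tracking account balances step by step:
Start: investment=700, payroll=500
Event 1 (withdraw 200 from payroll): payroll: 500 - 200 = 300. Balances: investment=700, payroll=300
Event 2 (deposit 300 to payroll): payroll: 300 + 300 = 600. Balances: investment=700, payroll=600
Event 3 (transfer 300 investment -> payroll): investment: 700 - 300 = 400, payroll: 600 + 300 = 900. Balances: investment=400, payroll=900
Event 4 (transfer 200 investment -> payroll): investment: 400 - 200 = 200, payroll: 900 + 200 = 1100. Balances: investment=200, payroll=1100

Final balance of payroll: 1100

Answer: 1100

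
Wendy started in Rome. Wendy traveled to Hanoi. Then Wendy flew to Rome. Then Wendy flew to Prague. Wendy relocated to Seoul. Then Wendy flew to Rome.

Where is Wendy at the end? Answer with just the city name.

Answer: Rome

Derivation:
Tracking Wendy's location:
Start: Wendy is in Rome.
After move 1: Rome -> Hanoi. Wendy is in Hanoi.
After move 2: Hanoi -> Rome. Wendy is in Rome.
After move 3: Rome -> Prague. Wendy is in Prague.
After move 4: Prague -> Seoul. Wendy is in Seoul.
After move 5: Seoul -> Rome. Wendy is in Rome.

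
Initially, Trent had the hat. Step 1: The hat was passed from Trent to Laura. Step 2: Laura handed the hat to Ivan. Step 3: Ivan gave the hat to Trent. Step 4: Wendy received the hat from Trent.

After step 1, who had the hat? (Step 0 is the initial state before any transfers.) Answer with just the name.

Answer: Laura

Derivation:
Tracking the hat holder through step 1:
After step 0 (start): Trent
After step 1: Laura

At step 1, the holder is Laura.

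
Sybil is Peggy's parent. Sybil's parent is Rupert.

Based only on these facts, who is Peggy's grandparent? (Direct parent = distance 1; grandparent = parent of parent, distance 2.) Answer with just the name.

Answer: Rupert

Derivation:
Reconstructing the parent chain from the given facts:
  Rupert -> Sybil -> Peggy
(each arrow means 'parent of the next')
Positions in the chain (0 = top):
  position of Rupert: 0
  position of Sybil: 1
  position of Peggy: 2

Peggy is at position 2; the grandparent is 2 steps up the chain, i.e. position 0: Rupert.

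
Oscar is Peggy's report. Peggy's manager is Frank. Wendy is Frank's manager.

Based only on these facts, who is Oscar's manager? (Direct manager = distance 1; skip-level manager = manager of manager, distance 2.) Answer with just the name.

Reconstructing the manager chain from the given facts:
  Wendy -> Frank -> Peggy -> Oscar
(each arrow means 'manager of the next')
Positions in the chain (0 = top):
  position of Wendy: 0
  position of Frank: 1
  position of Peggy: 2
  position of Oscar: 3

Oscar is at position 3; the manager is 1 step up the chain, i.e. position 2: Peggy.

Answer: Peggy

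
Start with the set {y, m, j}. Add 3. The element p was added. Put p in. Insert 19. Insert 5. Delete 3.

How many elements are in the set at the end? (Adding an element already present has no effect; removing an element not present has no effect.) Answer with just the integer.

Answer: 6

Derivation:
Tracking the set through each operation:
Start: {j, m, y}
Event 1 (add 3): added. Set: {3, j, m, y}
Event 2 (add p): added. Set: {3, j, m, p, y}
Event 3 (add p): already present, no change. Set: {3, j, m, p, y}
Event 4 (add 19): added. Set: {19, 3, j, m, p, y}
Event 5 (add 5): added. Set: {19, 3, 5, j, m, p, y}
Event 6 (remove 3): removed. Set: {19, 5, j, m, p, y}

Final set: {19, 5, j, m, p, y} (size 6)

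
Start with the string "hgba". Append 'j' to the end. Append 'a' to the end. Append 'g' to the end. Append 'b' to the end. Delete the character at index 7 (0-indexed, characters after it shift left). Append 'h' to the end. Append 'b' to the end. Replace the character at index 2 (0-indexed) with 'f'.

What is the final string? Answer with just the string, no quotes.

Applying each edit step by step:
Start: "hgba"
Op 1 (append 'j'): "hgba" -> "hgbaj"
Op 2 (append 'a'): "hgbaj" -> "hgbaja"
Op 3 (append 'g'): "hgbaja" -> "hgbajag"
Op 4 (append 'b'): "hgbajag" -> "hgbajagb"
Op 5 (delete idx 7 = 'b'): "hgbajagb" -> "hgbajag"
Op 6 (append 'h'): "hgbajag" -> "hgbajagh"
Op 7 (append 'b'): "hgbajagh" -> "hgbajaghb"
Op 8 (replace idx 2: 'b' -> 'f'): "hgbajaghb" -> "hgfajaghb"

Answer: hgfajaghb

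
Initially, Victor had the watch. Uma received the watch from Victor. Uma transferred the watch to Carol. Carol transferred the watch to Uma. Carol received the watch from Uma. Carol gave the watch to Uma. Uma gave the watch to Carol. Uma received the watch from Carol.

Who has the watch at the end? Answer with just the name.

Tracking the watch through each event:
Start: Victor has the watch.
After event 1: Uma has the watch.
After event 2: Carol has the watch.
After event 3: Uma has the watch.
After event 4: Carol has the watch.
After event 5: Uma has the watch.
After event 6: Carol has the watch.
After event 7: Uma has the watch.

Answer: Uma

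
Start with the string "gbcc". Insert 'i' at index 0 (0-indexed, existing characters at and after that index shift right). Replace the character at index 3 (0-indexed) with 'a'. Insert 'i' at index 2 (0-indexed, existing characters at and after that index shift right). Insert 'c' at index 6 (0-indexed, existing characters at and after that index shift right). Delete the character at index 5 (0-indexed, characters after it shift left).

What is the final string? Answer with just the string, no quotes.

Applying each edit step by step:
Start: "gbcc"
Op 1 (insert 'i' at idx 0): "gbcc" -> "igbcc"
Op 2 (replace idx 3: 'c' -> 'a'): "igbcc" -> "igbac"
Op 3 (insert 'i' at idx 2): "igbac" -> "igibac"
Op 4 (insert 'c' at idx 6): "igibac" -> "igibacc"
Op 5 (delete idx 5 = 'c'): "igibacc" -> "igibac"

Answer: igibac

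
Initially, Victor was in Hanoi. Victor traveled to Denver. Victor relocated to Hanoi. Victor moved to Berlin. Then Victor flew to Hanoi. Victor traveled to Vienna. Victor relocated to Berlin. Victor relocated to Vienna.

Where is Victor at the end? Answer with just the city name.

Tracking Victor's location:
Start: Victor is in Hanoi.
After move 1: Hanoi -> Denver. Victor is in Denver.
After move 2: Denver -> Hanoi. Victor is in Hanoi.
After move 3: Hanoi -> Berlin. Victor is in Berlin.
After move 4: Berlin -> Hanoi. Victor is in Hanoi.
After move 5: Hanoi -> Vienna. Victor is in Vienna.
After move 6: Vienna -> Berlin. Victor is in Berlin.
After move 7: Berlin -> Vienna. Victor is in Vienna.

Answer: Vienna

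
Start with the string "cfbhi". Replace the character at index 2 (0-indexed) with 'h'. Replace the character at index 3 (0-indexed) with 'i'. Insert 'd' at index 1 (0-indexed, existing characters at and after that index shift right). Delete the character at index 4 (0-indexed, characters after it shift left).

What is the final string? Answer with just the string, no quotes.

Applying each edit step by step:
Start: "cfbhi"
Op 1 (replace idx 2: 'b' -> 'h'): "cfbhi" -> "cfhhi"
Op 2 (replace idx 3: 'h' -> 'i'): "cfhhi" -> "cfhii"
Op 3 (insert 'd' at idx 1): "cfhii" -> "cdfhii"
Op 4 (delete idx 4 = 'i'): "cdfhii" -> "cdfhi"

Answer: cdfhi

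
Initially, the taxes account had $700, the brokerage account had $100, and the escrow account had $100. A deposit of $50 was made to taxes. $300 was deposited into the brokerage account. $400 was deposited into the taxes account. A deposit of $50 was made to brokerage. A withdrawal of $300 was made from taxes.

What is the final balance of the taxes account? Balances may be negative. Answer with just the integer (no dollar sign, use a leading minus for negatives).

Tracking account balances step by step:
Start: taxes=700, brokerage=100, escrow=100
Event 1 (deposit 50 to taxes): taxes: 700 + 50 = 750. Balances: taxes=750, brokerage=100, escrow=100
Event 2 (deposit 300 to brokerage): brokerage: 100 + 300 = 400. Balances: taxes=750, brokerage=400, escrow=100
Event 3 (deposit 400 to taxes): taxes: 750 + 400 = 1150. Balances: taxes=1150, brokerage=400, escrow=100
Event 4 (deposit 50 to brokerage): brokerage: 400 + 50 = 450. Balances: taxes=1150, brokerage=450, escrow=100
Event 5 (withdraw 300 from taxes): taxes: 1150 - 300 = 850. Balances: taxes=850, brokerage=450, escrow=100

Final balance of taxes: 850

Answer: 850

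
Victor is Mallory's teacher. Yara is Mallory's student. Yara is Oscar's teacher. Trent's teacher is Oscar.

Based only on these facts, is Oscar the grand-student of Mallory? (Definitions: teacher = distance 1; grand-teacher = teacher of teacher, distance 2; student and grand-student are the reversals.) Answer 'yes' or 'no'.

Answer: yes

Derivation:
Reconstructing the teacher chain from the given facts:
  Victor -> Mallory -> Yara -> Oscar -> Trent
(each arrow means 'teacher of the next')
Positions in the chain (0 = top):
  position of Victor: 0
  position of Mallory: 1
  position of Yara: 2
  position of Oscar: 3
  position of Trent: 4

Oscar is at position 3, Mallory is at position 1; signed distance (j - i) = -2.
'grand-student' requires j - i = -2. Actual distance is -2, so the relation HOLDS.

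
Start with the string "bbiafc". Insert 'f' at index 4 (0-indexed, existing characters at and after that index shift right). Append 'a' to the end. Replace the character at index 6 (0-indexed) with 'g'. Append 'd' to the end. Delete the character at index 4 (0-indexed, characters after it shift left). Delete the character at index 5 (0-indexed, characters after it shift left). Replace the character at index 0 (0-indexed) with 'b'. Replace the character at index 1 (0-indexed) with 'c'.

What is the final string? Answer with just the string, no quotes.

Applying each edit step by step:
Start: "bbiafc"
Op 1 (insert 'f' at idx 4): "bbiafc" -> "bbiaffc"
Op 2 (append 'a'): "bbiaffc" -> "bbiaffca"
Op 3 (replace idx 6: 'c' -> 'g'): "bbiaffca" -> "bbiaffga"
Op 4 (append 'd'): "bbiaffga" -> "bbiaffgad"
Op 5 (delete idx 4 = 'f'): "bbiaffgad" -> "bbiafgad"
Op 6 (delete idx 5 = 'g'): "bbiafgad" -> "bbiafad"
Op 7 (replace idx 0: 'b' -> 'b'): "bbiafad" -> "bbiafad"
Op 8 (replace idx 1: 'b' -> 'c'): "bbiafad" -> "bciafad"

Answer: bciafad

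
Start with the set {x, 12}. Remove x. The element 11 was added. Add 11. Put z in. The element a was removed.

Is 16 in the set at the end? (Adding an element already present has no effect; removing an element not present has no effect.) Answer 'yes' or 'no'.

Tracking the set through each operation:
Start: {12, x}
Event 1 (remove x): removed. Set: {12}
Event 2 (add 11): added. Set: {11, 12}
Event 3 (add 11): already present, no change. Set: {11, 12}
Event 4 (add z): added. Set: {11, 12, z}
Event 5 (remove a): not present, no change. Set: {11, 12, z}

Final set: {11, 12, z} (size 3)
16 is NOT in the final set.

Answer: no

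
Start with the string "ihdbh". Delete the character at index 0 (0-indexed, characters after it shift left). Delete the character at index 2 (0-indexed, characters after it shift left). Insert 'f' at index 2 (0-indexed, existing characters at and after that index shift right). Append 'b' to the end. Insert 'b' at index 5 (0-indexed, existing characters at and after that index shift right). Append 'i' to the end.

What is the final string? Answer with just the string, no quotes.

Answer: hdfhbbi

Derivation:
Applying each edit step by step:
Start: "ihdbh"
Op 1 (delete idx 0 = 'i'): "ihdbh" -> "hdbh"
Op 2 (delete idx 2 = 'b'): "hdbh" -> "hdh"
Op 3 (insert 'f' at idx 2): "hdh" -> "hdfh"
Op 4 (append 'b'): "hdfh" -> "hdfhb"
Op 5 (insert 'b' at idx 5): "hdfhb" -> "hdfhbb"
Op 6 (append 'i'): "hdfhbb" -> "hdfhbbi"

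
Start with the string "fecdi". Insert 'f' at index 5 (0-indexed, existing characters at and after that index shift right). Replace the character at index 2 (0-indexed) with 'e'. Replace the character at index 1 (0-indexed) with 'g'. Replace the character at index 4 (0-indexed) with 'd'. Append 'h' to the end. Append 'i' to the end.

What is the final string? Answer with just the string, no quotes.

Answer: fgeddfhi

Derivation:
Applying each edit step by step:
Start: "fecdi"
Op 1 (insert 'f' at idx 5): "fecdi" -> "fecdif"
Op 2 (replace idx 2: 'c' -> 'e'): "fecdif" -> "feedif"
Op 3 (replace idx 1: 'e' -> 'g'): "feedif" -> "fgedif"
Op 4 (replace idx 4: 'i' -> 'd'): "fgedif" -> "fgeddf"
Op 5 (append 'h'): "fgeddf" -> "fgeddfh"
Op 6 (append 'i'): "fgeddfh" -> "fgeddfhi"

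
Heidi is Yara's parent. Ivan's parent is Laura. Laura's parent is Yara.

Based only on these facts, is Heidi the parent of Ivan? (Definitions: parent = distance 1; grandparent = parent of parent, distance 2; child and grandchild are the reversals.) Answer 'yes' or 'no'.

Answer: no

Derivation:
Reconstructing the parent chain from the given facts:
  Heidi -> Yara -> Laura -> Ivan
(each arrow means 'parent of the next')
Positions in the chain (0 = top):
  position of Heidi: 0
  position of Yara: 1
  position of Laura: 2
  position of Ivan: 3

Heidi is at position 0, Ivan is at position 3; signed distance (j - i) = 3.
'parent' requires j - i = 1. Actual distance is 3, so the relation does NOT hold.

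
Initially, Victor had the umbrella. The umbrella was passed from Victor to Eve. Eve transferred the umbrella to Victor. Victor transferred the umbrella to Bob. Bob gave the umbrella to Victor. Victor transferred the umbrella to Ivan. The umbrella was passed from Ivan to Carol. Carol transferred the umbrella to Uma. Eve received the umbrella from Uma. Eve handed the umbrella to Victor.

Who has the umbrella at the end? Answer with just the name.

Answer: Victor

Derivation:
Tracking the umbrella through each event:
Start: Victor has the umbrella.
After event 1: Eve has the umbrella.
After event 2: Victor has the umbrella.
After event 3: Bob has the umbrella.
After event 4: Victor has the umbrella.
After event 5: Ivan has the umbrella.
After event 6: Carol has the umbrella.
After event 7: Uma has the umbrella.
After event 8: Eve has the umbrella.
After event 9: Victor has the umbrella.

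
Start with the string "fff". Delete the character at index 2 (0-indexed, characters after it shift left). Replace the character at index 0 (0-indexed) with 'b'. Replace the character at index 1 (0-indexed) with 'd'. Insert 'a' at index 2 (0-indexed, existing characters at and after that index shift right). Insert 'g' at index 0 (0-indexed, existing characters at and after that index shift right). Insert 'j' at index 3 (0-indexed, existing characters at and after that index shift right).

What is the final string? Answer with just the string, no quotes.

Answer: gbdja

Derivation:
Applying each edit step by step:
Start: "fff"
Op 1 (delete idx 2 = 'f'): "fff" -> "ff"
Op 2 (replace idx 0: 'f' -> 'b'): "ff" -> "bf"
Op 3 (replace idx 1: 'f' -> 'd'): "bf" -> "bd"
Op 4 (insert 'a' at idx 2): "bd" -> "bda"
Op 5 (insert 'g' at idx 0): "bda" -> "gbda"
Op 6 (insert 'j' at idx 3): "gbda" -> "gbdja"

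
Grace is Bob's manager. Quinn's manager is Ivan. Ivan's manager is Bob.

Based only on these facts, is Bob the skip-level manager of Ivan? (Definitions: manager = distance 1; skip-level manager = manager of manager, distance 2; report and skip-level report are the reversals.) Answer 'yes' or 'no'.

Answer: no

Derivation:
Reconstructing the manager chain from the given facts:
  Grace -> Bob -> Ivan -> Quinn
(each arrow means 'manager of the next')
Positions in the chain (0 = top):
  position of Grace: 0
  position of Bob: 1
  position of Ivan: 2
  position of Quinn: 3

Bob is at position 1, Ivan is at position 2; signed distance (j - i) = 1.
'skip-level manager' requires j - i = 2. Actual distance is 1, so the relation does NOT hold.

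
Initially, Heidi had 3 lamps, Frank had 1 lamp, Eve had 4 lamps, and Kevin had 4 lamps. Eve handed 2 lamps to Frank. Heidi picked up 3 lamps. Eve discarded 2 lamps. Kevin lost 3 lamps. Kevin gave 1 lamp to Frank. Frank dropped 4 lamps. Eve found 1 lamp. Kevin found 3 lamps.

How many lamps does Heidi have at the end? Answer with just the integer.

Answer: 6

Derivation:
Tracking counts step by step:
Start: Heidi=3, Frank=1, Eve=4, Kevin=4
Event 1 (Eve -> Frank, 2): Eve: 4 -> 2, Frank: 1 -> 3. State: Heidi=3, Frank=3, Eve=2, Kevin=4
Event 2 (Heidi +3): Heidi: 3 -> 6. State: Heidi=6, Frank=3, Eve=2, Kevin=4
Event 3 (Eve -2): Eve: 2 -> 0. State: Heidi=6, Frank=3, Eve=0, Kevin=4
Event 4 (Kevin -3): Kevin: 4 -> 1. State: Heidi=6, Frank=3, Eve=0, Kevin=1
Event 5 (Kevin -> Frank, 1): Kevin: 1 -> 0, Frank: 3 -> 4. State: Heidi=6, Frank=4, Eve=0, Kevin=0
Event 6 (Frank -4): Frank: 4 -> 0. State: Heidi=6, Frank=0, Eve=0, Kevin=0
Event 7 (Eve +1): Eve: 0 -> 1. State: Heidi=6, Frank=0, Eve=1, Kevin=0
Event 8 (Kevin +3): Kevin: 0 -> 3. State: Heidi=6, Frank=0, Eve=1, Kevin=3

Heidi's final count: 6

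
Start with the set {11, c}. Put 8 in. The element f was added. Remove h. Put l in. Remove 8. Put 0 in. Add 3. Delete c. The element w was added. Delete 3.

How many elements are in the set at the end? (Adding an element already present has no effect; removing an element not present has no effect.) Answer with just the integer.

Tracking the set through each operation:
Start: {11, c}
Event 1 (add 8): added. Set: {11, 8, c}
Event 2 (add f): added. Set: {11, 8, c, f}
Event 3 (remove h): not present, no change. Set: {11, 8, c, f}
Event 4 (add l): added. Set: {11, 8, c, f, l}
Event 5 (remove 8): removed. Set: {11, c, f, l}
Event 6 (add 0): added. Set: {0, 11, c, f, l}
Event 7 (add 3): added. Set: {0, 11, 3, c, f, l}
Event 8 (remove c): removed. Set: {0, 11, 3, f, l}
Event 9 (add w): added. Set: {0, 11, 3, f, l, w}
Event 10 (remove 3): removed. Set: {0, 11, f, l, w}

Final set: {0, 11, f, l, w} (size 5)

Answer: 5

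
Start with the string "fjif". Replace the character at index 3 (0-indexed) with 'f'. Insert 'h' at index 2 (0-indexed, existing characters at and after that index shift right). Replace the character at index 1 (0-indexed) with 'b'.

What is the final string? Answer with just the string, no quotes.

Answer: fbhif

Derivation:
Applying each edit step by step:
Start: "fjif"
Op 1 (replace idx 3: 'f' -> 'f'): "fjif" -> "fjif"
Op 2 (insert 'h' at idx 2): "fjif" -> "fjhif"
Op 3 (replace idx 1: 'j' -> 'b'): "fjhif" -> "fbhif"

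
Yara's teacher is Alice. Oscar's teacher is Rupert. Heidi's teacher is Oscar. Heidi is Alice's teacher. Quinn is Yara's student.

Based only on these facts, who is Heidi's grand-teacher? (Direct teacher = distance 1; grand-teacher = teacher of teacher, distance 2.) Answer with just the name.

Answer: Rupert

Derivation:
Reconstructing the teacher chain from the given facts:
  Rupert -> Oscar -> Heidi -> Alice -> Yara -> Quinn
(each arrow means 'teacher of the next')
Positions in the chain (0 = top):
  position of Rupert: 0
  position of Oscar: 1
  position of Heidi: 2
  position of Alice: 3
  position of Yara: 4
  position of Quinn: 5

Heidi is at position 2; the grand-teacher is 2 steps up the chain, i.e. position 0: Rupert.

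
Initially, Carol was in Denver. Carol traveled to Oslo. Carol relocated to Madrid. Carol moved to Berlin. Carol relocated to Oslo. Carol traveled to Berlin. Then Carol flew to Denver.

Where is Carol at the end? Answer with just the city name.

Answer: Denver

Derivation:
Tracking Carol's location:
Start: Carol is in Denver.
After move 1: Denver -> Oslo. Carol is in Oslo.
After move 2: Oslo -> Madrid. Carol is in Madrid.
After move 3: Madrid -> Berlin. Carol is in Berlin.
After move 4: Berlin -> Oslo. Carol is in Oslo.
After move 5: Oslo -> Berlin. Carol is in Berlin.
After move 6: Berlin -> Denver. Carol is in Denver.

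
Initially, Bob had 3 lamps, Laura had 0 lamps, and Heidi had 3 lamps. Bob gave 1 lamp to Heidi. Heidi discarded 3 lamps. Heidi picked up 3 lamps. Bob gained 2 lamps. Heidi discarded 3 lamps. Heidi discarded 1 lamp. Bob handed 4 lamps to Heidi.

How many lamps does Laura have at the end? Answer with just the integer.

Answer: 0

Derivation:
Tracking counts step by step:
Start: Bob=3, Laura=0, Heidi=3
Event 1 (Bob -> Heidi, 1): Bob: 3 -> 2, Heidi: 3 -> 4. State: Bob=2, Laura=0, Heidi=4
Event 2 (Heidi -3): Heidi: 4 -> 1. State: Bob=2, Laura=0, Heidi=1
Event 3 (Heidi +3): Heidi: 1 -> 4. State: Bob=2, Laura=0, Heidi=4
Event 4 (Bob +2): Bob: 2 -> 4. State: Bob=4, Laura=0, Heidi=4
Event 5 (Heidi -3): Heidi: 4 -> 1. State: Bob=4, Laura=0, Heidi=1
Event 6 (Heidi -1): Heidi: 1 -> 0. State: Bob=4, Laura=0, Heidi=0
Event 7 (Bob -> Heidi, 4): Bob: 4 -> 0, Heidi: 0 -> 4. State: Bob=0, Laura=0, Heidi=4

Laura's final count: 0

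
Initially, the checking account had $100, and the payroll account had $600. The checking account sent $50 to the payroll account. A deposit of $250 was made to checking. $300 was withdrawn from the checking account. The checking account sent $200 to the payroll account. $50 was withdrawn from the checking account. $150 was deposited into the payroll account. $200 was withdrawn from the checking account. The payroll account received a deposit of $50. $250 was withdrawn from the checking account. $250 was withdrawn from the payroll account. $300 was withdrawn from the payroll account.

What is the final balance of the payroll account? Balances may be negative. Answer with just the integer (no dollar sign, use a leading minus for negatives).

Tracking account balances step by step:
Start: checking=100, payroll=600
Event 1 (transfer 50 checking -> payroll): checking: 100 - 50 = 50, payroll: 600 + 50 = 650. Balances: checking=50, payroll=650
Event 2 (deposit 250 to checking): checking: 50 + 250 = 300. Balances: checking=300, payroll=650
Event 3 (withdraw 300 from checking): checking: 300 - 300 = 0. Balances: checking=0, payroll=650
Event 4 (transfer 200 checking -> payroll): checking: 0 - 200 = -200, payroll: 650 + 200 = 850. Balances: checking=-200, payroll=850
Event 5 (withdraw 50 from checking): checking: -200 - 50 = -250. Balances: checking=-250, payroll=850
Event 6 (deposit 150 to payroll): payroll: 850 + 150 = 1000. Balances: checking=-250, payroll=1000
Event 7 (withdraw 200 from checking): checking: -250 - 200 = -450. Balances: checking=-450, payroll=1000
Event 8 (deposit 50 to payroll): payroll: 1000 + 50 = 1050. Balances: checking=-450, payroll=1050
Event 9 (withdraw 250 from checking): checking: -450 - 250 = -700. Balances: checking=-700, payroll=1050
Event 10 (withdraw 250 from payroll): payroll: 1050 - 250 = 800. Balances: checking=-700, payroll=800
Event 11 (withdraw 300 from payroll): payroll: 800 - 300 = 500. Balances: checking=-700, payroll=500

Final balance of payroll: 500

Answer: 500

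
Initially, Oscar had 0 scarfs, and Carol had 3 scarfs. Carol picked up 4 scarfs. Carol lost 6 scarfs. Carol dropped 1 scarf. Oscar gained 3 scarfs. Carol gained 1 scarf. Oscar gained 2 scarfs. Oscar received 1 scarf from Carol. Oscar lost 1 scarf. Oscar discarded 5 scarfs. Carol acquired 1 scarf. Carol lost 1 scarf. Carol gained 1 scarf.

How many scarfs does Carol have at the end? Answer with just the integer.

Answer: 1

Derivation:
Tracking counts step by step:
Start: Oscar=0, Carol=3
Event 1 (Carol +4): Carol: 3 -> 7. State: Oscar=0, Carol=7
Event 2 (Carol -6): Carol: 7 -> 1. State: Oscar=0, Carol=1
Event 3 (Carol -1): Carol: 1 -> 0. State: Oscar=0, Carol=0
Event 4 (Oscar +3): Oscar: 0 -> 3. State: Oscar=3, Carol=0
Event 5 (Carol +1): Carol: 0 -> 1. State: Oscar=3, Carol=1
Event 6 (Oscar +2): Oscar: 3 -> 5. State: Oscar=5, Carol=1
Event 7 (Carol -> Oscar, 1): Carol: 1 -> 0, Oscar: 5 -> 6. State: Oscar=6, Carol=0
Event 8 (Oscar -1): Oscar: 6 -> 5. State: Oscar=5, Carol=0
Event 9 (Oscar -5): Oscar: 5 -> 0. State: Oscar=0, Carol=0
Event 10 (Carol +1): Carol: 0 -> 1. State: Oscar=0, Carol=1
Event 11 (Carol -1): Carol: 1 -> 0. State: Oscar=0, Carol=0
Event 12 (Carol +1): Carol: 0 -> 1. State: Oscar=0, Carol=1

Carol's final count: 1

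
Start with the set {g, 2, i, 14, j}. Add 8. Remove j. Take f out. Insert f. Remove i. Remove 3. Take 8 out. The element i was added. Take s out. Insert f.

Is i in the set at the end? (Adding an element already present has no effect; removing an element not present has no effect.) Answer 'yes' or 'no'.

Tracking the set through each operation:
Start: {14, 2, g, i, j}
Event 1 (add 8): added. Set: {14, 2, 8, g, i, j}
Event 2 (remove j): removed. Set: {14, 2, 8, g, i}
Event 3 (remove f): not present, no change. Set: {14, 2, 8, g, i}
Event 4 (add f): added. Set: {14, 2, 8, f, g, i}
Event 5 (remove i): removed. Set: {14, 2, 8, f, g}
Event 6 (remove 3): not present, no change. Set: {14, 2, 8, f, g}
Event 7 (remove 8): removed. Set: {14, 2, f, g}
Event 8 (add i): added. Set: {14, 2, f, g, i}
Event 9 (remove s): not present, no change. Set: {14, 2, f, g, i}
Event 10 (add f): already present, no change. Set: {14, 2, f, g, i}

Final set: {14, 2, f, g, i} (size 5)
i is in the final set.

Answer: yes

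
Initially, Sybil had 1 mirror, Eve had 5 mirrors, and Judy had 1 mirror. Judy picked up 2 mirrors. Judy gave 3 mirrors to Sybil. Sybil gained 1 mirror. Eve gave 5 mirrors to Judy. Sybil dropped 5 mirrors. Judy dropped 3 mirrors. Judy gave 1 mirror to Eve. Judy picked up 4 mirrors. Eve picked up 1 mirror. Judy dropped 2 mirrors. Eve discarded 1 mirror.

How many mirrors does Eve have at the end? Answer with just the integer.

Answer: 1

Derivation:
Tracking counts step by step:
Start: Sybil=1, Eve=5, Judy=1
Event 1 (Judy +2): Judy: 1 -> 3. State: Sybil=1, Eve=5, Judy=3
Event 2 (Judy -> Sybil, 3): Judy: 3 -> 0, Sybil: 1 -> 4. State: Sybil=4, Eve=5, Judy=0
Event 3 (Sybil +1): Sybil: 4 -> 5. State: Sybil=5, Eve=5, Judy=0
Event 4 (Eve -> Judy, 5): Eve: 5 -> 0, Judy: 0 -> 5. State: Sybil=5, Eve=0, Judy=5
Event 5 (Sybil -5): Sybil: 5 -> 0. State: Sybil=0, Eve=0, Judy=5
Event 6 (Judy -3): Judy: 5 -> 2. State: Sybil=0, Eve=0, Judy=2
Event 7 (Judy -> Eve, 1): Judy: 2 -> 1, Eve: 0 -> 1. State: Sybil=0, Eve=1, Judy=1
Event 8 (Judy +4): Judy: 1 -> 5. State: Sybil=0, Eve=1, Judy=5
Event 9 (Eve +1): Eve: 1 -> 2. State: Sybil=0, Eve=2, Judy=5
Event 10 (Judy -2): Judy: 5 -> 3. State: Sybil=0, Eve=2, Judy=3
Event 11 (Eve -1): Eve: 2 -> 1. State: Sybil=0, Eve=1, Judy=3

Eve's final count: 1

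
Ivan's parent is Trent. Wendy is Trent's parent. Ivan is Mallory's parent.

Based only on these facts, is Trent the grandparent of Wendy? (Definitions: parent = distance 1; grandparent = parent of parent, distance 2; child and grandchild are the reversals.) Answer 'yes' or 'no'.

Reconstructing the parent chain from the given facts:
  Wendy -> Trent -> Ivan -> Mallory
(each arrow means 'parent of the next')
Positions in the chain (0 = top):
  position of Wendy: 0
  position of Trent: 1
  position of Ivan: 2
  position of Mallory: 3

Trent is at position 1, Wendy is at position 0; signed distance (j - i) = -1.
'grandparent' requires j - i = 2. Actual distance is -1, so the relation does NOT hold.

Answer: no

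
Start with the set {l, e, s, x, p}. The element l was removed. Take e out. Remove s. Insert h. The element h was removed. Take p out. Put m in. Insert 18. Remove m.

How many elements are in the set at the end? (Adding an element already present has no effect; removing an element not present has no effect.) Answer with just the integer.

Tracking the set through each operation:
Start: {e, l, p, s, x}
Event 1 (remove l): removed. Set: {e, p, s, x}
Event 2 (remove e): removed. Set: {p, s, x}
Event 3 (remove s): removed. Set: {p, x}
Event 4 (add h): added. Set: {h, p, x}
Event 5 (remove h): removed. Set: {p, x}
Event 6 (remove p): removed. Set: {x}
Event 7 (add m): added. Set: {m, x}
Event 8 (add 18): added. Set: {18, m, x}
Event 9 (remove m): removed. Set: {18, x}

Final set: {18, x} (size 2)

Answer: 2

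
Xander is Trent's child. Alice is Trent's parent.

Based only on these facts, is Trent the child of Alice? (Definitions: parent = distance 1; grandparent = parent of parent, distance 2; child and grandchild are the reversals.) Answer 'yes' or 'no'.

Answer: yes

Derivation:
Reconstructing the parent chain from the given facts:
  Alice -> Trent -> Xander
(each arrow means 'parent of the next')
Positions in the chain (0 = top):
  position of Alice: 0
  position of Trent: 1
  position of Xander: 2

Trent is at position 1, Alice is at position 0; signed distance (j - i) = -1.
'child' requires j - i = -1. Actual distance is -1, so the relation HOLDS.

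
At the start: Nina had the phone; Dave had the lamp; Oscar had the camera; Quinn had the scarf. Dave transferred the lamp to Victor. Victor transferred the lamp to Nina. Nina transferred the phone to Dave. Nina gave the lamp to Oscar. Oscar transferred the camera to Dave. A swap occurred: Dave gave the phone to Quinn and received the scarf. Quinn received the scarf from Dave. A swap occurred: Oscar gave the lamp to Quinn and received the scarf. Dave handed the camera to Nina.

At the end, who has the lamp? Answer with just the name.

Answer: Quinn

Derivation:
Tracking all object holders:
Start: phone:Nina, lamp:Dave, camera:Oscar, scarf:Quinn
Event 1 (give lamp: Dave -> Victor). State: phone:Nina, lamp:Victor, camera:Oscar, scarf:Quinn
Event 2 (give lamp: Victor -> Nina). State: phone:Nina, lamp:Nina, camera:Oscar, scarf:Quinn
Event 3 (give phone: Nina -> Dave). State: phone:Dave, lamp:Nina, camera:Oscar, scarf:Quinn
Event 4 (give lamp: Nina -> Oscar). State: phone:Dave, lamp:Oscar, camera:Oscar, scarf:Quinn
Event 5 (give camera: Oscar -> Dave). State: phone:Dave, lamp:Oscar, camera:Dave, scarf:Quinn
Event 6 (swap phone<->scarf: now phone:Quinn, scarf:Dave). State: phone:Quinn, lamp:Oscar, camera:Dave, scarf:Dave
Event 7 (give scarf: Dave -> Quinn). State: phone:Quinn, lamp:Oscar, camera:Dave, scarf:Quinn
Event 8 (swap lamp<->scarf: now lamp:Quinn, scarf:Oscar). State: phone:Quinn, lamp:Quinn, camera:Dave, scarf:Oscar
Event 9 (give camera: Dave -> Nina). State: phone:Quinn, lamp:Quinn, camera:Nina, scarf:Oscar

Final state: phone:Quinn, lamp:Quinn, camera:Nina, scarf:Oscar
The lamp is held by Quinn.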